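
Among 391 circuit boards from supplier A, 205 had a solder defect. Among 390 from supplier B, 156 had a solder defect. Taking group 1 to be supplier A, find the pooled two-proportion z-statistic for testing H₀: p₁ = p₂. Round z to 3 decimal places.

Sample proportions: p̂₁ = 205/391 = 0.52430 and p̂₂ = 156/390 = 0.40000.
Pooling: p̂ = 361/781 = 0.46223.
SE = √[p̂(1−p̂)(1/n₁+1/n₂)] = √[0.46223·0.53777·(1/391+1/390)] ≈ 0.035681.
z = (p̂₁ − p̂₂)/SE = (0.52430 − 0.40000)/0.035681 = 0.12430/0.035681 = 3.484.

z = 3.484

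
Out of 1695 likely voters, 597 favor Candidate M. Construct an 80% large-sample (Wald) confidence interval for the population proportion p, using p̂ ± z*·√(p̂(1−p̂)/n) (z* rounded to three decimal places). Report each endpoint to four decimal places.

(0.3373, 0.3671)

With x = 597 successes in n = 1695, p̂ = 0.35221.
SE = √(p̂(1−p̂)/n) = √(0.228159/1695) = 0.011602.
For 80% confidence, z* = 1.282.
Margin = 1.282·0.011602 = 0.01487.
CI: 0.35221 ± 0.01487 = (0.3373, 0.3671).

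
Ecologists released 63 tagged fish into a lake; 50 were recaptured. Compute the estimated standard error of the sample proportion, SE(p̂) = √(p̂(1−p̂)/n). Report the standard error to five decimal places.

With x = 50 successes in n = 63, p̂ = 0.79365.
p̂(1−p̂) = 0.163770.
Dividing by n and taking the root: √0.002599524 = 0.05099.

SE = 0.05099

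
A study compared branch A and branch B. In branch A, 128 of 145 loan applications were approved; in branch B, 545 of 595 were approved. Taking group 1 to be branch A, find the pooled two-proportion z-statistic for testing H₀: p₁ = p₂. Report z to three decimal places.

z = -1.250

Sample proportions: p̂₁ = 128/145 = 0.88276 and p̂₂ = 545/595 = 0.91597.
Pooling: p̂ = 673/740 = 0.90946.
Pooled SE = √[0.0823430·0.00857722] ≈ 0.026576.
z = (p̂₁ − p̂₂)/SE = (0.88276 − 0.91597)/0.026576 = -0.03321/0.026576 = -1.250.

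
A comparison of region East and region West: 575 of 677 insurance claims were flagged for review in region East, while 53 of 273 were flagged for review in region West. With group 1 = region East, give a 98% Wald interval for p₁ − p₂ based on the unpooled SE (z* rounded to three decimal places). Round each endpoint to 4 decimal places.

p̂₁ = 0.84934, p̂₂ = 0.19414, so the observed difference is 0.65520.
SE = √(0.000189017 + 0.000573074) = √0.000762091 = 0.027606.
z* = 2.326 at the 98% level. Margin = 2.326·0.027606 = 0.06421.
CI: 0.65520 ± 0.06421 = (0.5910, 0.7194).

(0.5910, 0.7194)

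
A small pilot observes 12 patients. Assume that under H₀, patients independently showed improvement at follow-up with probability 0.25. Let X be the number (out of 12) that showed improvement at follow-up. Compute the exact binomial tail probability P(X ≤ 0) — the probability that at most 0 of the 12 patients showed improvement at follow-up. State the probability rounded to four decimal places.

X ~ Binomial(n=12, p=0.25).
P(X ≤ 0) = C(12,0)·0.25^0·0.75^12.
= 0.031676 = 0.0317.

P = 0.0317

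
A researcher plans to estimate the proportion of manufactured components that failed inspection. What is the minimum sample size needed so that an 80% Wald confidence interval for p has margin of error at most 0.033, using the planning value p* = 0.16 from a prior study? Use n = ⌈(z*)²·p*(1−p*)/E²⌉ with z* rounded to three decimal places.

n = 203

z* = 1.282 at the 80% level.
p*(1−p*) = 0.16·0.84 = 0.1344.
Required n before rounding: 1.643524 × 0.1344 / 0.033² = 202.837.
Rounding up, n = 203.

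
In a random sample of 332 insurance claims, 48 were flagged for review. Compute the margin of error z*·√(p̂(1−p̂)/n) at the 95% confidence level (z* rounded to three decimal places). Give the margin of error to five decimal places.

The sample proportion is 48/332 = 0.14458.
SE = √(p̂(1−p̂)/n) = √(0.123675/332) = 0.019301.
For 95% confidence, z* = 1.960.
Margin of error = z*·SE = 1.960 × 0.019301 = 0.03783.

ME = 0.03783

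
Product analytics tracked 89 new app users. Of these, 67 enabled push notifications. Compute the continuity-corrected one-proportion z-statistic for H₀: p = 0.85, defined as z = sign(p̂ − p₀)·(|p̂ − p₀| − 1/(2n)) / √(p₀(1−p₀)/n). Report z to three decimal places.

With x = 67 successes in n = 89, p̂ = 0.75281. p̂ − p₀ = -0.097191.
Continuity correction 1/(2n) = 1/178 = 0.005618.
Corrected numerator: |-0.097191| − 0.005618 = 0.091573.
Under H₀, SE = √(p₀(1−p₀)/n) = √(0.85·0.15/89) = √0.001432584 = 0.037849.
z = (−)0.091573/0.037849 = -2.419.

z = -2.419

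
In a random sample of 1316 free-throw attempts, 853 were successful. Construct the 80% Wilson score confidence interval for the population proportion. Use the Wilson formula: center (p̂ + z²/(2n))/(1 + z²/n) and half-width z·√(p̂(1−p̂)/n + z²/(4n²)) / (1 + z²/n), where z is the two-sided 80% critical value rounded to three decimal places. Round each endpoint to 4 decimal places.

Here p̂ = 853/1316 = 0.64818 and z = 1.282 (z² = 1.643524).
1 + z²/n = 1.001249.
Center = (0.64818 + 0.000624)/1.001249 = 0.64799.
Radicand: p̂(1−p̂)/n + z²/(4n²) = 0.000173286 + 0.000000237 = 0.000173523.
Half-width = 1.282·√0.000173523/1.001249 = 0.01687.
CI: 0.64799 ± 0.01687 = (0.6311, 0.6649).

(0.6311, 0.6649)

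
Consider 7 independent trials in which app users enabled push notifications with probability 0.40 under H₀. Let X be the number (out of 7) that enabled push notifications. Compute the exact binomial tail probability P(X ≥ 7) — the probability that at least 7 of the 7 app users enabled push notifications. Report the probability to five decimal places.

X ~ Binomial(n=7, p=0.40).
P(X ≥ 7) = C(7,7)·0.40^7·0.60^0.
= 0.001638 = 0.00164.

P = 0.00164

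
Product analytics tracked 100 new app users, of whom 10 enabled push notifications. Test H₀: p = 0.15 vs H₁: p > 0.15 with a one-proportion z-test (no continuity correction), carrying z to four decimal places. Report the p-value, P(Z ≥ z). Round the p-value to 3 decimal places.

With x = 10 successes in n = 100, p̂ = 0.10000.
Under H₀, SE = √(p₀(1−p₀)/n) = √(0.15·0.85/100) = √0.001275000 = 0.035707.
z = (p̂ − p₀)/SE = (10/100 − 0.15)/0.035707 ≈ -1.4003.
From the standard normal, P(Z ≥ z) = 0.919.

p-value = 0.919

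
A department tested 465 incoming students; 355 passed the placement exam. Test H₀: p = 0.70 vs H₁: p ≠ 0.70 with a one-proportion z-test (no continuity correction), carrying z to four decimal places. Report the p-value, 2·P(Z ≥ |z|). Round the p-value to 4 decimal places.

Sample proportion p̂ = 355/465 = 0.76344.
Null standard error: √(0.70·0.30/465) = √0.000451613 = 0.021251.
Test statistic (full precision, shown to 4 dp): z = (355/465 − 0.70)/SE₀ ≈ 2.9853.
p-value = 2·P(Z ≥ |z|) with z = 2.9853 → 0.0028.

p-value = 0.0028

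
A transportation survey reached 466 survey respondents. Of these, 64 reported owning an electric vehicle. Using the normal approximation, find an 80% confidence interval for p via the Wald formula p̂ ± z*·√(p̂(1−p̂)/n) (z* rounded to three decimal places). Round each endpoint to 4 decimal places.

(0.1169, 0.1578)

p̂ = 64/466 = 0.13734.
SE(p̂) = √(0.13734·0.86266/466) = 0.015945.
For 80% confidence, z* = 1.282.
Margin of error: 1.282 × 0.015945 = 0.02044.
CI: 0.13734 ± 0.02044 = (0.1169, 0.1578).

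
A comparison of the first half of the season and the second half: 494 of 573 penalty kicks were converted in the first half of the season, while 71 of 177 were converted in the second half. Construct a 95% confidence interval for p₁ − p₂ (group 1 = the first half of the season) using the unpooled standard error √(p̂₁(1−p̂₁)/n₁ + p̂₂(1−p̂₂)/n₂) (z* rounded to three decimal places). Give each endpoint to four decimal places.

p̂₁ = 494/573 = 0.86213, p̂₂ = 71/177 = 0.40113; p̂₁ − p̂₂ = 0.46100.
SE = √(0.000207439 + 0.001357202) = √0.001564641 = 0.039556.
For 95% confidence, z* = 1.960. Margin = 1.960·0.039556 = 0.07753.
Interval: 0.46100 ± 0.07753 → (0.3835, 0.5385).

(0.3835, 0.5385)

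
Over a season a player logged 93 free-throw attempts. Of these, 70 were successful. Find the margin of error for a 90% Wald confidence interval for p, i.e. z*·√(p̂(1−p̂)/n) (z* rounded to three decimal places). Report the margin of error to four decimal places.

ME = 0.0736

p̂ = 70/93 = 0.75269.
SE = √(p̂(1−p̂)/n) = √(0.186149/93) = 0.044739.
For 90% confidence, z* = 1.645.
So ME = 0.0736.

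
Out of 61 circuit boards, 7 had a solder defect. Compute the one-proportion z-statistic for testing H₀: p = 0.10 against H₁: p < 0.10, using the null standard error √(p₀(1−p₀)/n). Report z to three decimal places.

z = 0.384

With x = 7 successes in n = 61, p̂ = 0.11475.
SE₀ = √(0.10·0.90/61) = 0.038411.
Test statistic: z = 0.01475/0.038411 = 0.384.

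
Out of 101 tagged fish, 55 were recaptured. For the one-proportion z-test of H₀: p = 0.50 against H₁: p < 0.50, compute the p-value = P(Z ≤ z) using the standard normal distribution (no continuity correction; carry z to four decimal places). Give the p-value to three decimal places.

p-value = 0.815

The sample proportion is 55/101 = 0.54455.
Null standard error: √(0.50·0.50/101) = √0.002475248 = 0.049752.
Test statistic (full precision, shown to 4 dp): z = (55/101 − 0.50)/SE₀ ≈ 0.8955.
p-value = P(Z ≤ z) with z = 0.8955 → 0.815.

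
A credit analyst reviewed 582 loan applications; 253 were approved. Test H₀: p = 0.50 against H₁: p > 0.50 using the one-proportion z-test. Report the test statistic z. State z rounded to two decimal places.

With x = 253 successes in n = 582, p̂ = 0.43471.
SE₀ = √(0.50·0.50/582) = 0.020726.
Test statistic: z = -0.06529/0.020726 = -3.15.

z = -3.15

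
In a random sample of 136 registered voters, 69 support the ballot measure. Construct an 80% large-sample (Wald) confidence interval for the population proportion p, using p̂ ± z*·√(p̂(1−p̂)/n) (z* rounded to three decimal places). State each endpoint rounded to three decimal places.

(0.452, 0.562)

The sample proportion is 69/136 = 0.50735.
SE(p̂) = √(0.50735·0.49265/136) = 0.042870.
For 80% confidence, z* = 1.282.
Margin = 1.282·0.042870 = 0.05496.
CI: 0.50735 ± 0.05496 = (0.452, 0.562).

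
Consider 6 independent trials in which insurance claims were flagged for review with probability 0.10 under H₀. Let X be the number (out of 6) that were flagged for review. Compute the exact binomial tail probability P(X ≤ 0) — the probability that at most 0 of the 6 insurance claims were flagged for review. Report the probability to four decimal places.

X ~ Binomial(n=6, p=0.10).
P(X ≤ 0) = C(6,0)·0.10^0·0.90^6.
= 0.531441 = 0.5314.

P = 0.5314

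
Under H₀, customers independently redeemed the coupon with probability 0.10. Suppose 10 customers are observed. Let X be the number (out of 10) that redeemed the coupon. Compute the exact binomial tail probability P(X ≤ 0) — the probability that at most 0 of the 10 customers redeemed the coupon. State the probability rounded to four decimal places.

P = 0.3487

X ~ Binomial(n=10, p=0.10).
P(X ≤ 0) = C(10,0)·0.10^0·0.90^10.
= 0.348678 = 0.3487.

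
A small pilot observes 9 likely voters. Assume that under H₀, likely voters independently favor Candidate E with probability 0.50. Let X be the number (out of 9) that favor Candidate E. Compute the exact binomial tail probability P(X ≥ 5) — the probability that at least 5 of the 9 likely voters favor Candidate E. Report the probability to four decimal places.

X is binomial with n = 9 and p = 0.50.
P(X ≥ 5) = Σ_{j=5}^{9} C(9,j)·0.50^j·0.50^{9−j}.
= 0.246094 + 0.164062 + 0.070312 + 0.017578 + 0.001953 = 0.5000.

P = 0.5000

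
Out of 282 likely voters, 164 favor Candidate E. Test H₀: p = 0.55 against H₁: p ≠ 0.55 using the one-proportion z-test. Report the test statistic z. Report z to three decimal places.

z = 1.065

With x = 164 successes in n = 282, p̂ = 0.58156.
SE₀ = √(0.55·0.45/282) = 0.029625.
Test statistic: z = 0.03156/0.029625 = 1.065.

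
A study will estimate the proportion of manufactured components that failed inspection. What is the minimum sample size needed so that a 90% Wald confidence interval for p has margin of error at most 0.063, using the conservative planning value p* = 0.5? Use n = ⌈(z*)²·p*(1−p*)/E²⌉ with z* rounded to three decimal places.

n = 171

z* = 1.645 at the 90% level.
p*(1−p*) = 0.50·0.50 = 0.2500.
(z*)²·p*(1−p*)/E² = 2.706025·0.2500/0.003969 = 170.448.
Rounding up, n = 171.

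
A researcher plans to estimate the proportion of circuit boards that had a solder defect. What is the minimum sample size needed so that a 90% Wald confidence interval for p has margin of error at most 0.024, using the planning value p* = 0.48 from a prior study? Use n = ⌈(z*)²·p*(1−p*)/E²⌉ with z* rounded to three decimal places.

n = 1173

The 90% critical value is z* = 1.645.
p*(1−p*) = 0.48·0.52 = 0.2496.
Required n before rounding: 2.706025 × 0.2496 / 0.024² = 1172.611.
⌈1172.611⌉ = 1173.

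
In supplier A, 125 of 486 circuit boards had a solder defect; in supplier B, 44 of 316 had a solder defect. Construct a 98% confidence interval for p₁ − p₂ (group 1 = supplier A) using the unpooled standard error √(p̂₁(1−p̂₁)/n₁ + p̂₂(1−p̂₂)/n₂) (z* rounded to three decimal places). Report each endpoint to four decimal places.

p̂₁ = 0.25720, p̂₂ = 0.13924, so the observed difference is 0.11796.
Unpooled SE = √(p̂₁(1−p̂₁)/n₁ + p̂₂(1−p̂₂)/n₂) = √(0.000393105 + 0.000379280) = 0.027792.
z* = 2.326 at the 98% level. Margin of error = 0.06464.
Interval: 0.11796 ± 0.06464 → (0.0533, 0.1826).

(0.0533, 0.1826)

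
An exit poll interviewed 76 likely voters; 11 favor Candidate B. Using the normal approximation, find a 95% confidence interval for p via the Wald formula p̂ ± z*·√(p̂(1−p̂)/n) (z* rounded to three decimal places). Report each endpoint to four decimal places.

(0.0656, 0.2238)

p̂ = 11/76 = 0.14474.
Standard error of p̂: √(0.123788/76) = √0.001628791 = 0.040358.
For 95% confidence, z* = 1.960.
Margin = 1.960·0.040358 = 0.07910.
CI: 0.14474 ± 0.07910 = (0.0656, 0.2238).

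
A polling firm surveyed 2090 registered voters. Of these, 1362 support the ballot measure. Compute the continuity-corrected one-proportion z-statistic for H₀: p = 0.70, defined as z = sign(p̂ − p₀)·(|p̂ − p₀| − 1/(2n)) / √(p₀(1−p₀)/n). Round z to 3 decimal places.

z = -4.797

With x = 1362 successes in n = 2090, p̂ = 0.65167. p̂ − p₀ = -0.048325.
1/(2n) = 0.000239.
Corrected numerator: |-0.048325| − 0.000239 = 0.048086.
Under H₀, SE = √(p₀(1−p₀)/n) = √(0.70·0.30/2090) = √0.000100478 = 0.010024.
z = −0.048086/0.010024 = -4.797.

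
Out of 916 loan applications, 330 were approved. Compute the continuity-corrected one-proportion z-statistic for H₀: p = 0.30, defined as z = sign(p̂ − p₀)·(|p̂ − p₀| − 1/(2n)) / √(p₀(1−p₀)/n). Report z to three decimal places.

The sample proportion is 330/916 = 0.36026. p̂ − p₀ = 0.060262.
Continuity correction 1/(2n) = 1/1832 = 0.000546.
Corrected numerator: |0.060262| − 0.000546 = 0.059716.
Null standard error: √(0.30·0.70/916) = √0.000229258 = 0.015141.
z = (+)0.059716/0.015141 = 3.944.

z = 3.944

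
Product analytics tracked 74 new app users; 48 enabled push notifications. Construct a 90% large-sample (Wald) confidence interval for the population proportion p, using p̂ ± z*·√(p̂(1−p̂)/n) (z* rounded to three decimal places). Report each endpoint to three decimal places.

Sample proportion p̂ = 48/74 = 0.64865.
SE = √(p̂(1−p̂)/n) = √(0.227904/74) = 0.055496.
z* = 1.645 at the 90% level.
Margin of error: 1.645 × 0.055496 = 0.09129.
CI: 0.64865 ± 0.09129 = (0.557, 0.740).

(0.557, 0.740)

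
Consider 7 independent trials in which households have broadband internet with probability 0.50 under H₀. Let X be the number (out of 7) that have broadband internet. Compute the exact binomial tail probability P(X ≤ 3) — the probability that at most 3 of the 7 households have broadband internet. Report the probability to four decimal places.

X is binomial with n = 7 and p = 0.50.
P(X ≤ 3) = C(7,0)·0.50^0·0.50^7 + C(7,1)·0.50^1·0.50^6 + C(7,2)·0.50^2·0.50^5 + C(7,3)·0.50^3·0.50^4.
= 0.007812 + 0.054688 + 0.164062 + 0.273438 = 0.5000.

P = 0.5000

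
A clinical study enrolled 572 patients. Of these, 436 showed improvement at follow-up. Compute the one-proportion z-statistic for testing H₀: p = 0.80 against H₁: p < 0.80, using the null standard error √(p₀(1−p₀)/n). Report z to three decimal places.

The sample proportion is 436/572 = 0.76224.
Under H₀, SE = √(p₀(1−p₀)/n) = √(0.80·0.20/572) = √0.000279720 = 0.016725.
z = (p̂ − p₀)/SE = (0.76224 − 0.80)/0.016725 = -2.258.

z = -2.258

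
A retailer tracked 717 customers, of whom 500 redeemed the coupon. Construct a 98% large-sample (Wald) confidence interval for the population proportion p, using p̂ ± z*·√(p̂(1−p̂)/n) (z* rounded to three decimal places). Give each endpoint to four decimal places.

(0.6574, 0.7373)

The sample proportion is 500/717 = 0.69735.
Standard error of p̂: √(0.211053/717) = √0.000294356 = 0.017157.
For 98% confidence, z* = 2.326.
Margin = 2.326·0.017157 = 0.03991.
CI: 0.69735 ± 0.03991 = (0.6574, 0.7373).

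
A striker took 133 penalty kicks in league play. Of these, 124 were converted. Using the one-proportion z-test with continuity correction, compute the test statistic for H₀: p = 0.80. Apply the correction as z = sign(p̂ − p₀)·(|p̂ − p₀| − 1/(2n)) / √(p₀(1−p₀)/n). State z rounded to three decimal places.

Sample proportion p̂ = 124/133 = 0.93233. p̂ − p₀ = 0.132331.
Continuity correction 1/(2n) = 1/266 = 0.003759.
Corrected numerator: |0.132331| − 0.003759 = 0.128572.
Under H₀, SE = √(p₀(1−p₀)/n) = √(0.80·0.20/133) = √0.001203008 = 0.034684.
z = (+)0.128572/0.034684 = 3.707.

z = 3.707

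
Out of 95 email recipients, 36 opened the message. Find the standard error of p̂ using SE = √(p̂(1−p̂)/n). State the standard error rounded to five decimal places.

With x = 36 successes in n = 95, p̂ = 0.37895.
p̂(1−p̂) = 0.37895·0.62105 = 0.235347.
Dividing by n and taking the root: √0.002477337 = 0.04977.

SE = 0.04977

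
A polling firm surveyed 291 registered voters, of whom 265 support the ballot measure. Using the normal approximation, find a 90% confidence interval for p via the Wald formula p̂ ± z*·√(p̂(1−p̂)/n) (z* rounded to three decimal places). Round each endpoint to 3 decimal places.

Sample proportion p̂ = 265/291 = 0.91065.
SE(p̂) = √(0.91065·0.08935/291) = 0.016721.
The 90% critical value is z* = 1.645.
Margin of error: 1.645 × 0.016721 = 0.02751.
Interval: 0.91065 ± 0.02751 → (0.883, 0.938).

(0.883, 0.938)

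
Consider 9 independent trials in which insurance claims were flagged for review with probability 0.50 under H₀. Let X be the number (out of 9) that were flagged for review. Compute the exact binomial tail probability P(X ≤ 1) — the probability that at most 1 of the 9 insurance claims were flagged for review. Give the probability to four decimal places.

P = 0.0195

X is binomial with n = 9 and p = 0.50.
P(X ≤ 1) = C(9,0)·0.50^0·0.50^9 + C(9,1)·0.50^1·0.50^8.
= 0.001953 + 0.017578 = 0.0195.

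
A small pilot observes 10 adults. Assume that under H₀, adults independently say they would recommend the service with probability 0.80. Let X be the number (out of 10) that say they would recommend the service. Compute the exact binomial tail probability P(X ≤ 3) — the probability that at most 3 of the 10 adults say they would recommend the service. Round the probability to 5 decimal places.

X is binomial with n = 10 and p = 0.80.
P(X ≤ 3) = C(10,0)·0.80^0·0.20^10 + C(10,1)·0.80^1·0.20^9 + C(10,2)·0.80^2·0.20^8 + C(10,3)·0.80^3·0.20^7.
= 0.000000 + 0.000004 + 0.000074 + 0.000786 = 0.00086.

P = 0.00086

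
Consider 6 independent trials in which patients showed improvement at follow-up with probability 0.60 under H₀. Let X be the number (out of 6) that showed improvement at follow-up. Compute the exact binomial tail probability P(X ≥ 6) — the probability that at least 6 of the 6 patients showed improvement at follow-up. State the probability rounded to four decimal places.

P = 0.0467

X ~ Binomial(n=6, p=0.60).
P(X ≥ 6) = C(6,6)·0.60^6·0.40^0.
= 0.046656 = 0.0467.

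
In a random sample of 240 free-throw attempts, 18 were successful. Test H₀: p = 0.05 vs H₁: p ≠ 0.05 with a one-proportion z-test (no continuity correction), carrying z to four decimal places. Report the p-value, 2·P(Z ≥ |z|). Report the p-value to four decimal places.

The sample proportion is 18/240 = 0.07500.
SE₀ = √(0.05·0.95/240) = 0.014068.
z = (p̂ − p₀)/SE = (18/240 − 0.05)/0.014068 ≈ 1.7770.
p-value = 2·P(Z ≥ |z|) with z = 1.7770 → 0.0756.

p-value = 0.0756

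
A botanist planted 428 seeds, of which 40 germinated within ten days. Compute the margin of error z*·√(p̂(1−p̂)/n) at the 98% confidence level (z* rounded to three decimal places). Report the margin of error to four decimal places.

ME = 0.0327

With x = 40 successes in n = 428, p̂ = 0.09346.
SE = √(p̂(1−p̂)/n) = √(0.084724/428) = 0.014070.
For 98% confidence, z* = 2.326.
So ME = 0.0327.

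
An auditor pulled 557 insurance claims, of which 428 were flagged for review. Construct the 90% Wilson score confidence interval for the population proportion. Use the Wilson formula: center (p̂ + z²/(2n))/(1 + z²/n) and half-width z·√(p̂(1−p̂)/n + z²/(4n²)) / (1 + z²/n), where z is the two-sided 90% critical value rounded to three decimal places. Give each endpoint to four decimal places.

p̂ = 428/557 = 0.76840; z = 1.645, so z² = 2.706025.
Denominator 1 + z²/n = 1 + 2.706025/557 = 1.004858.
Center = (0.76840 + 0.002429)/1.004858 = 0.76710.
Radicand: p̂(1−p̂)/n + z²/(4n²) = 0.000319498 + 0.000002181 = 0.000321679.
Half-width = z·√(radicand)/denom = 1.645·0.017935/1.004858 = 0.02936.
CI: 0.76710 ± 0.02936 = (0.7377, 0.7965).

(0.7377, 0.7965)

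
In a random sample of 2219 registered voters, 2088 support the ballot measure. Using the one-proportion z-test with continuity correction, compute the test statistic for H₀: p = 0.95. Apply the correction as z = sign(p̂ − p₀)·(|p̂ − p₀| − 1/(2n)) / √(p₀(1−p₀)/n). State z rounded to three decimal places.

With x = 2088 successes in n = 2219, p̂ = 0.94096. p̂ − p₀ = -0.009036.
Continuity correction 1/(2n) = 1/4438 = 0.000225.
Corrected numerator: |-0.009036| − 0.000225 = 0.008811.
SE₀ = √(0.95·0.05/2219) = 0.004627.
z = −0.008811/0.004627 = -1.904.

z = -1.904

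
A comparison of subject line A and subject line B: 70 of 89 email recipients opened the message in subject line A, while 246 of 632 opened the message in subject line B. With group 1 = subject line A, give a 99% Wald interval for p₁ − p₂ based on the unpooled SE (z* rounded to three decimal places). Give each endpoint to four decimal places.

p̂₁ = 0.78652, p̂₂ = 0.38924, so the observed difference is 0.39728.
Unpooled SE = √(p̂₁(1−p̂₁)/n₁ + p̂₂(1−p̂₂)/n₂) = √(0.001886608 + 0.000376159) = 0.047569.
The 99% critical value is z* = 2.576. Margin of error = 0.12254.
CI: 0.39728 ± 0.12254 = (0.2747, 0.5198).

(0.2747, 0.5198)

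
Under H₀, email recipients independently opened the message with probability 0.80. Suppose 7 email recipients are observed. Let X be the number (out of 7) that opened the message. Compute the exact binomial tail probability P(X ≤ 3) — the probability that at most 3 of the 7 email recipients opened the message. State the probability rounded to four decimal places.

X ~ Binomial(n=7, p=0.80).
P(X ≤ 3) = C(7,0)·0.80^0·0.20^7 + C(7,1)·0.80^1·0.20^6 + C(7,2)·0.80^2·0.20^5 + C(7,3)·0.80^3·0.20^4.
= 0.000013 + 0.000358 + 0.004301 + 0.028672 = 0.0333.

P = 0.0333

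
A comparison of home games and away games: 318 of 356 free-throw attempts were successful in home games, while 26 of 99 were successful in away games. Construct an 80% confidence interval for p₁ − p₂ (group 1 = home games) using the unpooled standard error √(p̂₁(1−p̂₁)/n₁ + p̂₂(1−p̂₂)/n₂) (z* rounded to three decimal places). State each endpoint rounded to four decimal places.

p̂₁ = 318/356 = 0.89326, p̂₂ = 26/99 = 0.26263; p̂₁ − p̂₂ = 0.63063.
Unpooled SE = √(p̂₁(1−p̂₁)/n₁ + p̂₂(1−p̂₂)/n₂) = √(0.000267831 + 0.001956098) = 0.047159.
For 80% confidence, z* = 1.282. Margin of error = 0.06046.
So the interval runs from 0.5702 to 0.6911.

(0.5702, 0.6911)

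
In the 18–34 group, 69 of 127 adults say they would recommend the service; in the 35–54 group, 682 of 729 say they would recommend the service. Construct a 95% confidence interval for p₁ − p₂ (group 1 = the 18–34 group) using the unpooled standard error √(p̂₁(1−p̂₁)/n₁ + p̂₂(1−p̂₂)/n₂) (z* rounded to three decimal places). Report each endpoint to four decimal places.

p̂₁ = 0.54331, p̂₂ = 0.93553, so the observed difference is -0.39222.
SE = √(0.001953736 + 0.000082737) = √0.002036473 = 0.045127.
z* = 1.960 at the 95% level. Margin = 1.960·0.045127 = 0.08845.
Interval: -0.39222 ± 0.08845 → (-0.4807, -0.3038).

(-0.4807, -0.3038)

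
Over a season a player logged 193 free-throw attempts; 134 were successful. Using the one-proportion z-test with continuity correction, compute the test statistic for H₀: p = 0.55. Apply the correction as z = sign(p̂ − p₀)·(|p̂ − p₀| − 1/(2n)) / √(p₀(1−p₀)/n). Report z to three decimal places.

With x = 134 successes in n = 193, p̂ = 0.69430. p̂ − p₀ = 0.144301.
1/(2n) = 0.002591.
Corrected numerator: |0.144301| − 0.002591 = 0.141710.
Under H₀, SE = √(p₀(1−p₀)/n) = √(0.55·0.45/193) = √0.001282383 = 0.035810.
z = +0.141710/0.035810 = 3.957.

z = 3.957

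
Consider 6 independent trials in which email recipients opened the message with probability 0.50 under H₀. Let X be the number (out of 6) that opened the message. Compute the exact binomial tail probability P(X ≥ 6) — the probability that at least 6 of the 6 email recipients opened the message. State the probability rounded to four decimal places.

P = 0.0156

X is binomial with n = 6 and p = 0.50.
P(X ≥ 6) = C(6,6)·0.50^6·0.50^0.
= 0.015625 = 0.0156.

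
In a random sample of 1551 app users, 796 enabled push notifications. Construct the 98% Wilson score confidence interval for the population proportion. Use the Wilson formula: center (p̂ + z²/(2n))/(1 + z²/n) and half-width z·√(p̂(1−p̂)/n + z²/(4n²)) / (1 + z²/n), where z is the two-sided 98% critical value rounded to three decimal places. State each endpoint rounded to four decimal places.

(0.4837, 0.5426)

Here p̂ = 796/1551 = 0.51322 and z = 2.326 (z² = 5.410276).
1 + z²/n = 1.003488.
Adjusted center: (0.51322 + z²/(2n))/1.003488 = 0.51317.
Radicand: p̂(1−p̂)/n + z²/(4n²) = 0.000161074 + 0.000000562 = 0.000161636.
Half-width = z·√(radicand)/denom = 2.326·0.012714/1.003488 = 0.02947.
So the interval runs from 0.4837 to 0.5426.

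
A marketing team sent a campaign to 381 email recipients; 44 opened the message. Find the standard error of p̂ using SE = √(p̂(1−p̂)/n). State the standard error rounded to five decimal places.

Sample proportion p̂ = 44/381 = 0.11549.
p̂(1−p̂) = 0.11549·0.88451 = 0.102152.
Dividing by n and taking the root: √0.000268115 = 0.01637.

SE = 0.01637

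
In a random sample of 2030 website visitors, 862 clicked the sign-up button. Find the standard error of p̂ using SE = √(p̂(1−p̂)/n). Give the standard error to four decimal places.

SE = 0.0110

p̂ = 862/2030 = 0.42463.
p̂(1−p̂) = 0.42463·0.57537 = 0.244319.
SE = √(0.244319/2030) = √0.000120354 = 0.0110.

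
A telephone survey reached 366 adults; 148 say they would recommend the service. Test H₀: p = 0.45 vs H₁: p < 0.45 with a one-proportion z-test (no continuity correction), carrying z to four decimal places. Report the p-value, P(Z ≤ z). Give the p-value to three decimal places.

p̂ = 148/366 = 0.40437.
SE₀ = √(0.45·0.55/366) = 0.026004.
Test statistic (full precision, shown to 4 dp): z = (148/366 − 0.45)/SE₀ ≈ -1.7546.
p-value = P(Z ≤ z) with z = -1.7546 → 0.040.

p-value = 0.040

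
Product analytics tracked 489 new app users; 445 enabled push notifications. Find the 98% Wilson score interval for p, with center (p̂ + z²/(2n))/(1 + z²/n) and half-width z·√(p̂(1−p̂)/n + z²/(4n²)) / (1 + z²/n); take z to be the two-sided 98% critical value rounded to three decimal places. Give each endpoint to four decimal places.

p̂ = 445/489 = 0.91002; z = 2.326, so z² = 5.410276.
Denominator 1 + z²/n = 1 + 5.410276/489 = 1.011064.
Center = (0.91002 + 0.005532)/1.011064 = 0.90553.
Radicand: p̂(1−p̂)/n + z²/(4n²) = 0.000167450 + 0.000005656 = 0.000173106.
Half-width = 2.326·√0.000173106/1.011064 = 0.03027.
Interval: 0.90553 ± 0.03027 → (0.8753, 0.9358).

(0.8753, 0.9358)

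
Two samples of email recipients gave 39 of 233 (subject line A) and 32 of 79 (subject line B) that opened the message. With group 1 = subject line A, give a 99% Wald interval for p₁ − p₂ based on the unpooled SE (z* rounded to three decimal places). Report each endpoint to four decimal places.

(-0.3933, -0.0821)

p̂₁ = 0.16738, p̂₂ = 0.40506, so the observed difference is -0.23768.
SE = √(0.000598134 + 0.003050469) = √0.003648603 = 0.060404.
z* = 2.576 at the 99% level. Margin = 2.576·0.060404 = 0.15560.
Interval: -0.23768 ± 0.15560 → (-0.3933, -0.0821).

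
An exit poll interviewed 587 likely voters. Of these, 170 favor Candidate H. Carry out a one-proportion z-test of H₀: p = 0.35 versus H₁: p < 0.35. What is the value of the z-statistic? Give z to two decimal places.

Sample proportion p̂ = 170/587 = 0.28961.
Null standard error: √(0.35·0.65/587) = √0.000387564 = 0.019687.
z = (p̂ − p₀)/SE = (0.28961 − 0.35)/0.019687 = -3.07.

z = -3.07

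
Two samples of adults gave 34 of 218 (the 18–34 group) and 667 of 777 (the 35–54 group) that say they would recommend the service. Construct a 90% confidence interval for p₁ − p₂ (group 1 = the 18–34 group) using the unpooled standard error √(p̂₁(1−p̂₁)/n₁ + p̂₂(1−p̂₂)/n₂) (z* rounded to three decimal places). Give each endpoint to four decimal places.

p̂₁ = 0.15596, p̂₂ = 0.85843, so the observed difference is -0.70247.
Unpooled SE = √(p̂₁(1−p̂₁)/n₁ + p̂₂(1−p̂₂)/n₂) = √(0.000603847 + 0.000156407) = 0.027573.
For 90% confidence, z* = 1.645. Margin of error = 0.04536.
Interval: -0.70247 ± 0.04536 → (-0.7478, -0.6571).

(-0.7478, -0.6571)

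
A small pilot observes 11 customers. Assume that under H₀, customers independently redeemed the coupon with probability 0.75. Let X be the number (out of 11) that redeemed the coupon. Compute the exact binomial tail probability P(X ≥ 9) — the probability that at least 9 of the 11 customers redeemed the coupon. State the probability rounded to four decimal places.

X is binomial with n = 11 and p = 0.75.
P(X ≥ 9) = C(11,9)·0.75^9·0.25^2 + C(11,10)·0.75^10·0.25^1 + C(11,11)·0.75^11·0.25^0.
= 0.258104 + 0.154862 + 0.042235 = 0.4552.

P = 0.4552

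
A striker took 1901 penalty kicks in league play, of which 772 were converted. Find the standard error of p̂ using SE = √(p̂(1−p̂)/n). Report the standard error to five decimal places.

The sample proportion is 772/1901 = 0.40610.
p̂(1−p̂) = 0.241183.
Dividing by n and taking the root: √0.000126872 = 0.01126.

SE = 0.01126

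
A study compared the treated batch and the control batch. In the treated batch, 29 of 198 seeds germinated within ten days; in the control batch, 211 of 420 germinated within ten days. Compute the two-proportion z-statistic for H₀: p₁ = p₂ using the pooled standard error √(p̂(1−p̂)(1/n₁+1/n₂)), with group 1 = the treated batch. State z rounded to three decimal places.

z = -8.471

Sample proportions: p̂₁ = 29/198 = 0.14646 and p̂₂ = 211/420 = 0.50238.
Pooled p̂ = (29+211)/(198+420) = 240/618 = 0.38835.
SE = √[p̂(1−p̂)(1/n₁+1/n₂)] = √[0.38835·0.61165·(1/198+1/420)] ≈ 0.042015.
z = (p̂₁ − p̂₂)/SE = (0.14646 − 0.50238)/0.042015 = -0.35592/0.042015 = -8.471.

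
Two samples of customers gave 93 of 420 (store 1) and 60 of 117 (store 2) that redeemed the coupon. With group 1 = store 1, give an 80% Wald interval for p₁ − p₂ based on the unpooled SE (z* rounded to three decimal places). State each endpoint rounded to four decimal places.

(-0.3561, -0.2267)

p̂₁ = 93/420 = 0.22143, p̂₂ = 60/117 = 0.51282; p̂₁ − p̂₂ = -0.29139.
Unpooled SE = √(p̂₁(1−p̂₁)/n₁ + p̂₂(1−p̂₂)/n₂) = √(0.000410471 + 0.002135347) = 0.050456.
z* = 1.282 at the 80% level. Margin of error = 0.06468.
CI: -0.29139 ± 0.06468 = (-0.3561, -0.2267).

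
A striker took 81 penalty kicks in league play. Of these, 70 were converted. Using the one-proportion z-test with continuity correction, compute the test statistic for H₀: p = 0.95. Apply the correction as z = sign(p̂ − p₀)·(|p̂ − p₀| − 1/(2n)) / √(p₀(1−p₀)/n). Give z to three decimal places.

z = -3.288

p̂ = 70/81 = 0.86420. p̂ − p₀ = -0.085802.
1/(2n) = 0.006173.
Corrected numerator: |-0.085802| − 0.006173 = 0.079629.
SE₀ = √(0.95·0.05/81) = 0.024216.
z = −0.079629/0.024216 = -3.288.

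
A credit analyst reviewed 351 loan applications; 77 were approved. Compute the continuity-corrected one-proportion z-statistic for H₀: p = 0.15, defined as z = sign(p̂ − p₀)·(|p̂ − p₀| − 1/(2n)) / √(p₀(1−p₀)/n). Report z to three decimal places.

Sample proportion p̂ = 77/351 = 0.21937. p̂ − p₀ = 0.069373.
1/(2n) = 0.001425.
Corrected numerator: |0.069373| − 0.001425 = 0.067948.
SE₀ = √(0.15·0.85/351) = 0.019059.
z = (+)0.067948/0.019059 = 3.565.

z = 3.565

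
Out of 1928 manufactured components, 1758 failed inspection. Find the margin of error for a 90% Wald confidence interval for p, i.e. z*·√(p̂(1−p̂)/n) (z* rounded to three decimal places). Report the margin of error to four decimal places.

ME = 0.0106

Sample proportion p̂ = 1758/1928 = 0.91183.
SE = √(p̂(1−p̂)/n) = √(0.080400/1928) = 0.006458.
z* = 1.645 at the 90% level.
So ME = 0.0106.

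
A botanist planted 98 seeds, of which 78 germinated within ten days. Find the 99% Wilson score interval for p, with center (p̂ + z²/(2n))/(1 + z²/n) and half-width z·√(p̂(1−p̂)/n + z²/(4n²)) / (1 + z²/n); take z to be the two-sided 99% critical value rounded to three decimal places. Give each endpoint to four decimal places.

p̂ = 78/98 = 0.79592; z = 2.576, so z² = 6.635776.
1 + z²/n = 1.067712.
Center = (0.79592 + 0.033856)/1.067712 = 0.77715.
Radicand: p̂(1−p̂)/n + z²/(4n²) = 0.001657473 + 0.000172735 = 0.001830208.
Half-width = 2.576·√0.001830208/1.067712 = 0.10321.
Interval: 0.77715 ± 0.10321 → (0.6739, 0.8804).

(0.6739, 0.8804)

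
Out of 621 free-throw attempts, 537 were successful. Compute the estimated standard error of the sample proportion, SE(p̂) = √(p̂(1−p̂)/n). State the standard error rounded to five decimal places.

p̂ = 537/621 = 0.86473.
p̂(1−p̂) = 0.86473·0.13527 = 0.116972.
SE = √(0.116972/621) = 0.01372.

SE = 0.01372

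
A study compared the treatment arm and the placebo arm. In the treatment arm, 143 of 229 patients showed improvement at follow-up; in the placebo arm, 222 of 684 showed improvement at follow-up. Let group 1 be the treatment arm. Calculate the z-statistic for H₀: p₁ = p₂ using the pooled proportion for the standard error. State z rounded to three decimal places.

z = 8.019

p̂₁ = 143/229 = 0.62445, p̂₂ = 222/684 = 0.32456.
Pooling: p̂ = 365/913 = 0.39978.
SE = √[p̂(1−p̂)(1/n₁+1/n₂)] = √[0.39978·0.60022·(1/229+1/684)] ≈ 0.037399.
z = (p̂₁ − p̂₂)/SE = (0.62445 − 0.32456)/0.037399 = 0.29989/0.037399 = 8.019.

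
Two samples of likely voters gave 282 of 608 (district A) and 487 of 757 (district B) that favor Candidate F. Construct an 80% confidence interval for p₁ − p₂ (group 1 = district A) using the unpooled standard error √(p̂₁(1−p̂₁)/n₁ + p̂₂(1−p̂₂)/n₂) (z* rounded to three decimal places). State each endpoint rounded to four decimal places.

(-0.2137, -0.1453)

p̂₁ = 0.46382, p̂₂ = 0.64333, so the observed difference is -0.17951.
Unpooled SE = √(p̂₁(1−p̂₁)/n₁ + p̂₂(1−p̂₂)/n₂) = √(0.000409031 + 0.000303113) = 0.026686.
The 80% critical value is z* = 1.282. Margin of error = 0.03421.
CI: -0.17951 ± 0.03421 = (-0.2137, -0.1453).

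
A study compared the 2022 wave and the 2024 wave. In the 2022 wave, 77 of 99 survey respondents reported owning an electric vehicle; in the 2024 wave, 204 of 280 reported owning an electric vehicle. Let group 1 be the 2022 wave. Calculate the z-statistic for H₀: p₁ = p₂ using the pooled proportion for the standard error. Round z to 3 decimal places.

z = 0.961

p̂₁ = 77/99 = 0.77778, p̂₂ = 204/280 = 0.72857.
Pooled p̂ = (77+204)/(99+280) = 281/379 = 0.74142.
SE = √[p̂(1−p̂)(1/n₁+1/n₂)] = √[0.74142·0.25858·(1/99+1/280)] ≈ 0.051198.
z = 0.04921/0.051198 = 0.961.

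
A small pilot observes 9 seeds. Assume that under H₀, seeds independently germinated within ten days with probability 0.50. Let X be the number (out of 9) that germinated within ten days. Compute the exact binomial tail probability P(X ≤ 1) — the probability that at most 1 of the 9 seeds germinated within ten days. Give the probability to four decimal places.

P = 0.0195

X is binomial with n = 9 and p = 0.50.
P(X ≤ 1) = C(9,0)·0.50^0·0.50^9 + C(9,1)·0.50^1·0.50^8.
= 0.001953 + 0.017578 = 0.0195.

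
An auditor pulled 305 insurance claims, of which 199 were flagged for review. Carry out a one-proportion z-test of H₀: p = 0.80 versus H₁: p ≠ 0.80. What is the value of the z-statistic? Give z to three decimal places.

Sample proportion p̂ = 199/305 = 0.65246.
Null standard error: √(0.80·0.20/305) = √0.000524590 = 0.022904.
z = (p̂ − p₀)/SE = (0.65246 − 0.80)/0.022904 = -6.442.

z = -6.442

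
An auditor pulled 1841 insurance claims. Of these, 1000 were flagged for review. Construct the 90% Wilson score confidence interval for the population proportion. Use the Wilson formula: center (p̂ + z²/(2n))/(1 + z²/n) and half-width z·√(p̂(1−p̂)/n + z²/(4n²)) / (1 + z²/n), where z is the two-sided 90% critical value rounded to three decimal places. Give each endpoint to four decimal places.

(0.5240, 0.5622)

p̂ = 1000/1841 = 0.54318; z = 1.645, so z² = 2.706025.
Denominator 1 + z²/n = 1 + 2.706025/1841 = 1.001470.
Center = (0.54318 + 0.000735)/1.001470 = 0.54312.
Radicand: p̂(1−p̂)/n + z²/(4n²) = 0.000134783 + 0.000000200 = 0.000134983.
Half-width = 1.645·√0.000134983/1.001470 = 0.01908.
CI: 0.54312 ± 0.01908 = (0.5240, 0.5622).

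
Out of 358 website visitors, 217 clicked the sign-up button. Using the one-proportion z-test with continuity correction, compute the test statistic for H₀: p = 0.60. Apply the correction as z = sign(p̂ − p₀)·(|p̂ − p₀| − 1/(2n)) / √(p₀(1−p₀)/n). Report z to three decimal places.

z = 0.183

Sample proportion p̂ = 217/358 = 0.60615. p̂ − p₀ = 0.006145.
1/(2n) = 0.001397.
Corrected numerator: |0.006145| − 0.001397 = 0.004748.
Under H₀, SE = √(p₀(1−p₀)/n) = √(0.60·0.40/358) = √0.000670391 = 0.025892.
z = (+)0.004748/0.025892 = 0.183.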